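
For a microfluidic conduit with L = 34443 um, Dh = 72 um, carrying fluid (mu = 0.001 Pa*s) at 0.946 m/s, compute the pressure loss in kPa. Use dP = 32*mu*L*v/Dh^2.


Step 1: Convert to SI: L = 34443e-6 m, Dh = 72e-6 m
Step 2: dP = 32 * 0.001 * 34443e-6 * 0.946 / (72e-6)^2
Step 3: dP = 201130.11 Pa
Step 4: Convert to kPa: dP = 201.13 kPa


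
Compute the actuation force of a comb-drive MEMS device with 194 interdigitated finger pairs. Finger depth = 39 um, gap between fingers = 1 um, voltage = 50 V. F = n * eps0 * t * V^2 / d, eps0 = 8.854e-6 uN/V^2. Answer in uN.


Step 1: Parameters: n=194, eps0=8.854e-6 uN/V^2, t=39 um, V=50 V, d=1 um
Step 2: V^2 = 2500
Step 3: F = 194 * 8.854e-6 * 39 * 2500 / 1
F = 167.473 uN


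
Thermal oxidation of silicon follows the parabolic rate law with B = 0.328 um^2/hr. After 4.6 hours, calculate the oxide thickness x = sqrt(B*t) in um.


Step 1: Compute B*t = 0.328 * 4.6 = 1.5088
Step 2: x = sqrt(1.5088)
x = 1.228 um


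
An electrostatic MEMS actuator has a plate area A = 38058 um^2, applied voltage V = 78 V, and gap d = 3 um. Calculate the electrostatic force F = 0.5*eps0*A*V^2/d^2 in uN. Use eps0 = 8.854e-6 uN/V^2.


Step 1: Identify parameters.
eps0 = 8.854e-6 uN/V^2, A = 38058 um^2, V = 78 V, d = 3 um
Step 2: Compute V^2 = 78^2 = 6084
Step 3: Compute d^2 = 3^2 = 9
Step 4: F = 0.5 * 8.854e-6 * 38058 * 6084 / 9
F = 113.894 uN


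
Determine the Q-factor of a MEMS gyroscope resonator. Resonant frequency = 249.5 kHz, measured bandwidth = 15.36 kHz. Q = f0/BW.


Step 1: Q = f0 / bandwidth
Step 2: Q = 249.5 / 15.36
Q = 16.2


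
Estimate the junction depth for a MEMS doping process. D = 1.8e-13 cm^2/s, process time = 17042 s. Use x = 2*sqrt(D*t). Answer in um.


Step 1: Compute D*t = 1.8e-13 * 17042 = 3.06756e-09 cm^2
Step 2: sqrt(D*t) = 5.53856e-05 cm
Step 3: x = 2 * 5.53856e-05 cm = 1.107712e-04 cm
Step 4: Convert to um (1 cm = 1e4 um): x = 1.108 um


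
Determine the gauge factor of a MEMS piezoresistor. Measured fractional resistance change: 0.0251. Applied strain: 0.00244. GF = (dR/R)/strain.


Step 1: Identify values.
dR/R = 0.0251, strain = 0.00244
Step 2: GF = (dR/R) / strain = 0.0251 / 0.00244
GF = 10.3


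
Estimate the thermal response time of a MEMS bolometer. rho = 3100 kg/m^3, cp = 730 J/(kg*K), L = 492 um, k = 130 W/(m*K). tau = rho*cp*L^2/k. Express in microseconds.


Step 1: Convert L to m: L = 492e-6 m
Step 2: L^2 = (492e-6)^2 = 2.42064e-07 m^2
Step 3: tau = 3100 * 730 * 2.42064e-07 / 130 = 4.21377563e-03 s
Step 4: Convert to microseconds (multiply by 1e6).
tau = 4213.776 us


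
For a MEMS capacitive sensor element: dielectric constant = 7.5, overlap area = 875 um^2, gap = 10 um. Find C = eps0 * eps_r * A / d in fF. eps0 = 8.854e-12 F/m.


Step 1: Convert area to m^2: A = 875e-12 m^2
Step 2: Convert gap to m: d = 10e-6 m
Step 3: C = eps0 * eps_r * A / d
C = 8.854e-12 * 7.5 * 875e-12 / 10e-6
Step 4: Convert to fF (multiply by 1e15).
C = 5.81 fF


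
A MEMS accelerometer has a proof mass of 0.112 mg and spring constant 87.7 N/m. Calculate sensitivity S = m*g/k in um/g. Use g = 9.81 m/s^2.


Step 1: Convert mass: m = 0.112 mg = 1.12e-07 kg
Step 2: S = m * g / k = 1.12e-07 * 9.81 / 87.7
Step 3: S = 1.25e-08 m/g
Step 4: Convert to um/g: S = 0.013 um/g


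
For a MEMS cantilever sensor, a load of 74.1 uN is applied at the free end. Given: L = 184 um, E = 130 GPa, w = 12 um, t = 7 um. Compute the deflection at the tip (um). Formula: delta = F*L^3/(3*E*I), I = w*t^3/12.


Step 1: Calculate the second moment of area.
I = w * t^3 / 12 = 12 * 7^3 / 12 = 343.0 um^4
Step 2: Convert E to consistent units (1 GPa = 1000 uN/um^2).
E = 130 GPa = 130000 uN/um^2
Step 3: Calculate tip deflection.
delta = F * L^3 / (3 * E * I)
delta = 74.1 * 184^3 / (3 * 130000 * 343.0)
delta = 3.4507 um


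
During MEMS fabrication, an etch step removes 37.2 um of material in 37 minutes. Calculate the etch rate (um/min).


Step 1: Etch rate = depth / time
Step 2: rate = 37.2 / 37
rate = 1.005 um/min


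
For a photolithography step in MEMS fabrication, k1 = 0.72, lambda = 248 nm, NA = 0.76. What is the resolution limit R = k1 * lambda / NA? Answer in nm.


Step 1: Identify values: k1 = 0.72, lambda = 248 nm, NA = 0.76
Step 2: R = k1 * lambda / NA
R = 0.72 * 248 / 0.76
R = 234.9 nm


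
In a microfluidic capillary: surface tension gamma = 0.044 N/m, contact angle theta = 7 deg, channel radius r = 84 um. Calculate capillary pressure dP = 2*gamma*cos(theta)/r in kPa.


Step 1: cos(7 deg) = 0.9925
Step 2: Convert r to m: r = 84e-6 m
Step 3: dP = 2 * 0.044 * 0.9925 / 84e-6 = 1039.8 Pa
Step 4: Convert Pa to kPa (divide by 1000).
dP = 1.04 kPa


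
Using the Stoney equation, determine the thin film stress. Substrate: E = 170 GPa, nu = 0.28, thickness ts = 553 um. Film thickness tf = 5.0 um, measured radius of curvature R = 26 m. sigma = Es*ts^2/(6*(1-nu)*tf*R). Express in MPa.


Step 1: Compute numerator: Es * ts^2 = 170 * 553^2 = 51987530 (GPa*um^2)
Step 2: Compute denominator (R in um): 6*(1-nu)*tf*R = 6*0.72*5.0*26e6 = 561600000.0 (um^2)
Step 3: sigma (GPa) = 51987530 / 561600000.0 = 9.257e-02 GPa
Step 4: Convert to MPa (x1000): sigma = 92.6 MPa


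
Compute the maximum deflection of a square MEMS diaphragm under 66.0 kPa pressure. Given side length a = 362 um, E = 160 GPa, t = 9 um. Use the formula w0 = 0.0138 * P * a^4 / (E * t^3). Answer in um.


Step 1: Convert pressure to compatible units (E is in GPa, so P in GPa).
P = 66.0 kPa = 66.0e-6 GPa
Step 2: Compute numerator: 0.0138 * P * a^4.
a^4 = 362^4 = 17172529936
numerator = 0.0138 * 66.0e-6 * 17172529936 = 1.56407e+04
Step 3: Compute denominator: E * t^3 = 160 * 9^3 = 116640
Step 4: w0 = numerator / denominator = 1.56407e+04 / 116640 = 0.1341 um


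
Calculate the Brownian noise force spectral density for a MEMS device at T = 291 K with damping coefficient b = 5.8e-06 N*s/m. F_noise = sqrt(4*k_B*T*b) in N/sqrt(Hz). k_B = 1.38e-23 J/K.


Step 1: Compute 4 * k_B * T * b
= 4 * 1.38e-23 * 291 * 5.8e-06
= 9.3167e-26 N^2/Hz
Step 2: F_noise = sqrt(9.3167e-26)
F_noise = 3.05e-13 N/sqrt(Hz)


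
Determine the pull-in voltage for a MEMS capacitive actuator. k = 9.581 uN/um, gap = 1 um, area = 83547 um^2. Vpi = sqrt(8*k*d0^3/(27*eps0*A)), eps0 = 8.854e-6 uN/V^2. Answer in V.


Step 1: Compute numerator: 8 * k * d0^3 = 8 * 9.581 * 1^3 = 76.648
Step 2: Compute denominator: 27 * eps0 * A = 27 * 8.854e-6 * 83547 = 19.972579
Step 3: Vpi = sqrt(76.648 / 19.972579)
Vpi = 1.96 V


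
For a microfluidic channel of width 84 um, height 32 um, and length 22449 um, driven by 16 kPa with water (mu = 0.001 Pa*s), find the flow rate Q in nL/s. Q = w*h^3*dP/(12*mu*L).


Step 1: Convert all dimensions to SI (meters).
w = 84e-6 m, h = 32e-6 m, L = 22449e-6 m, dP = 16e3 Pa
Step 2: Q = w * h^3 * dP / (12 * mu * L)
Q = 84e-6 * (32e-6)^3 * 16e3 / (12 * 0.001 * 22449e-6) = 1.6348238e-10 m^3/s
Step 3: Convert Q from m^3/s to nL/s (1 m^3 = 1e12 nL, so multiply by 1e12).
Q = 163.482 nL/s


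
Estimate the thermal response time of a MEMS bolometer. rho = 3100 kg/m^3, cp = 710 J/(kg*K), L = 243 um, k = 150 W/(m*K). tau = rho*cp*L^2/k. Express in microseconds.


Step 1: Convert L to m: L = 243e-6 m
Step 2: L^2 = (243e-6)^2 = 5.9049e-08 m^2
Step 3: tau = 3100 * 710 * 5.9049e-08 / 150 = 8.6644566e-04 s
Step 4: Convert to microseconds (multiply by 1e6).
tau = 866.446 us


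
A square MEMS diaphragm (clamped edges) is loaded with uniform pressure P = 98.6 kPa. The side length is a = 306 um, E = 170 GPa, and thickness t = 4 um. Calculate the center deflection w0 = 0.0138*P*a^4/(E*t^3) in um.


Step 1: Convert pressure to compatible units (E is in GPa, so P in GPa).
P = 98.6 kPa = 98.6e-6 GPa
Step 2: Compute numerator: 0.0138 * P * a^4.
a^4 = 306^4 = 8767700496
numerator = 0.0138 * 98.6e-6 * 8767700496 = 1.193003e+04
Step 3: Compute denominator: E * t^3 = 170 * 4^3 = 10880
Step 4: w0 = numerator / denominator = 1.193003e+04 / 10880 = 1.0965 um


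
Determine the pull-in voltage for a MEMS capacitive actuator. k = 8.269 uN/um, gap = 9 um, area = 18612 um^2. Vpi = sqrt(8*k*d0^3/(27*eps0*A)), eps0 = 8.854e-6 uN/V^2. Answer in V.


Step 1: Compute numerator: 8 * k * d0^3 = 8 * 8.269 * 9^3 = 48224.808
Step 2: Compute denominator: 27 * eps0 * A = 27 * 8.854e-6 * 18612 = 4.449347
Step 3: Vpi = sqrt(48224.808 / 4.449347)
Vpi = 104.11 V


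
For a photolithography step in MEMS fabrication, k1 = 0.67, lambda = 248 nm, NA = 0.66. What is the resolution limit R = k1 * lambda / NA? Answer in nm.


Step 1: Identify values: k1 = 0.67, lambda = 248 nm, NA = 0.66
Step 2: R = k1 * lambda / NA
R = 0.67 * 248 / 0.66
R = 251.8 nm


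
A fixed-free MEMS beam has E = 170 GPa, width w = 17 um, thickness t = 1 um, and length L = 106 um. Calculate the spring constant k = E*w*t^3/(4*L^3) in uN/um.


Step 1: Convert E to consistent units (1 GPa = 1000 uN/um^2).
E = 170 GPa = 170000 uN/um^2
Step 2: Compute t^3 = 1^3 = 1
Step 3: Compute L^3 = 106^3 = 1191016
Step 4: k = 170000 * 17 * 1 / (4 * 1191016)
k = 0.6066 uN/um


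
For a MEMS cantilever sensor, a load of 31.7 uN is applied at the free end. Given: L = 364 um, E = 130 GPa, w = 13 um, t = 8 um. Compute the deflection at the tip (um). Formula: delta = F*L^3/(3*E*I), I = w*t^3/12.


Step 1: Calculate the second moment of area.
I = w * t^3 / 12 = 13 * 8^3 / 12 = 554.6667 um^4
Step 2: Convert E to consistent units (1 GPa = 1000 uN/um^2).
E = 130 GPa = 130000 uN/um^2
Step 3: Calculate tip deflection.
delta = F * L^3 / (3 * E * I)
delta = 31.7 * 364^3 / (3 * 130000 * 554.6667)
delta = 7.0675 um


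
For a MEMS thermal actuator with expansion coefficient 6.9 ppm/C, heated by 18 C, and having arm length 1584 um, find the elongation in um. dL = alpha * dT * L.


Step 1: Convert CTE: alpha = 6.9 ppm/C = 6.9e-6 /C
Step 2: dL = 6.9e-6 * 18 * 1584
dL = 0.1967 um


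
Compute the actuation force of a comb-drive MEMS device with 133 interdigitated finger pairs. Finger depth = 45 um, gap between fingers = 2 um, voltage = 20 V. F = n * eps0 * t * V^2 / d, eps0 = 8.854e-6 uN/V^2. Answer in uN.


Step 1: Parameters: n=133, eps0=8.854e-6 uN/V^2, t=45 um, V=20 V, d=2 um
Step 2: V^2 = 400
Step 3: F = 133 * 8.854e-6 * 45 * 400 / 2
F = 10.598 uN


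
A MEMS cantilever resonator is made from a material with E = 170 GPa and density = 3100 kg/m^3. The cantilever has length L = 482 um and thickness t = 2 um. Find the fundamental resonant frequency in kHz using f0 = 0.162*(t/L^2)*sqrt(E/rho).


Step 1: Convert units to SI.
t_SI = 2e-6 m, L_SI = 482e-6 m
Step 2: Calculate sqrt(E/rho).
sqrt(170e9 / 3100) = 7405.32 m/s
Step 3: Compute f0.
f0 = 0.162 * 2e-6 / (482e-6)^2 * 7405.32 = 10327.5 Hz = 10.33 kHz


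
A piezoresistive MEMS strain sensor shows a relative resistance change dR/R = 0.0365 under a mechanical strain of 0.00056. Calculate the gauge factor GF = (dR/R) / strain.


Step 1: Identify values.
dR/R = 0.0365, strain = 0.00056
Step 2: GF = (dR/R) / strain = 0.0365 / 0.00056
GF = 65.2


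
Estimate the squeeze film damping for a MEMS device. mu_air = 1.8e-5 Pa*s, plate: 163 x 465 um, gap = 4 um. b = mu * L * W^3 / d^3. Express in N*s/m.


Step 1: Convert to SI.
L = 163e-6 m, W = 465e-6 m, d = 4e-6 m
Step 2: W^3 = (465e-6)^3 = 1.01e-10 m^3
Step 3: d^3 = (4e-6)^3 = 6.40e-17 m^3
Step 4: b = 1.8e-5 * 163e-6 * 1.01e-10 / 6.40e-17
b = 4.61e-03 N*s/m


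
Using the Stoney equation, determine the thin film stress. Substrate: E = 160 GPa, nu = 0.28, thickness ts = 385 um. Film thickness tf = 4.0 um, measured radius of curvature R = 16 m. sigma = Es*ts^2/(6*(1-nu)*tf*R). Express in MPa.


Step 1: Compute numerator: Es * ts^2 = 160 * 385^2 = 23716000 (GPa*um^2)
Step 2: Compute denominator (R in um): 6*(1-nu)*tf*R = 6*0.72*4.0*16e6 = 276480000.0 (um^2)
Step 3: sigma (GPa) = 23716000 / 276480000.0 = 8.5778e-02 GPa
Step 4: Convert to MPa (x1000): sigma = 85.8 MPa


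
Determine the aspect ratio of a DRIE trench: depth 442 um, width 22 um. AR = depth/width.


Step 1: AR = depth / width
Step 2: AR = 442 / 22
AR = 20.1


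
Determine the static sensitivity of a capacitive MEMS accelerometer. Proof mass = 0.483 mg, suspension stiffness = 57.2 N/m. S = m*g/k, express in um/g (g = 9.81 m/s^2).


Step 1: Convert mass: m = 0.483 mg = 4.83e-07 kg
Step 2: S = m * g / k = 4.83e-07 * 9.81 / 57.2
Step 3: S = 8.28e-08 m/g
Step 4: Convert to um/g: S = 0.083 um/g


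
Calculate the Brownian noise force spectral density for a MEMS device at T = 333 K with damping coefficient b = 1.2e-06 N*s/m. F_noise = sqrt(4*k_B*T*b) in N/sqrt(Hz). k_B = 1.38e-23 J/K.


Step 1: Compute 4 * k_B * T * b
= 4 * 1.38e-23 * 333 * 1.2e-06
= 2.2058e-26 N^2/Hz
Step 2: F_noise = sqrt(2.2058e-26)
F_noise = 1.49e-13 N/sqrt(Hz)


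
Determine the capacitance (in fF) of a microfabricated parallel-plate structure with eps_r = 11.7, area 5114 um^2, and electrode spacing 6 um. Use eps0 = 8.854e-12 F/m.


Step 1: Convert area to m^2: A = 5114e-12 m^2
Step 2: Convert gap to m: d = 6e-6 m
Step 3: C = eps0 * eps_r * A / d
C = 8.854e-12 * 11.7 * 5114e-12 / 6e-6
Step 4: Convert to fF (multiply by 1e15).
C = 88.29 fF


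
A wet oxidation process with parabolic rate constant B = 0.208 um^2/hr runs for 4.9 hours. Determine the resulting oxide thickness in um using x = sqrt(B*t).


Step 1: Compute B*t = 0.208 * 4.9 = 1.0192
Step 2: x = sqrt(1.0192)
x = 1.01 um


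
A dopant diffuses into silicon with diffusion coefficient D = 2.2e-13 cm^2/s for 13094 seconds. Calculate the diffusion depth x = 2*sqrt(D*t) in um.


Step 1: Compute D*t = 2.2e-13 * 13094 = 2.88068e-09 cm^2
Step 2: sqrt(D*t) = 5.3672e-05 cm
Step 3: x = 2 * 5.3672e-05 cm = 1.07344e-04 cm
Step 4: Convert to um (1 cm = 1e4 um): x = 1.073 um


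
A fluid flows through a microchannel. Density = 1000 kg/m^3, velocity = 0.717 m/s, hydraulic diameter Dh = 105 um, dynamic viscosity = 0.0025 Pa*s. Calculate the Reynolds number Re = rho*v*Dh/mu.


Step 1: Convert Dh to meters: Dh = 105e-6 m
Step 2: Re = rho * v * Dh / mu
Re = 1000 * 0.717 * 105e-6 / 0.0025
Re = 30.114


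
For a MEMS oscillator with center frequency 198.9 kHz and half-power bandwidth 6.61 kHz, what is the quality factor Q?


Step 1: Q = f0 / bandwidth
Step 2: Q = 198.9 / 6.61
Q = 30.1


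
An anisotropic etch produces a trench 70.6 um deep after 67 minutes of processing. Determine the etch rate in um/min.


Step 1: Etch rate = depth / time
Step 2: rate = 70.6 / 67
rate = 1.054 um/min


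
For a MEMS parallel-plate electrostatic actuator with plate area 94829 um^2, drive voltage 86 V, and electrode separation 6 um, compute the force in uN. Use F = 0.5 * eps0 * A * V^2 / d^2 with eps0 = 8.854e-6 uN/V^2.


Step 1: Identify parameters.
eps0 = 8.854e-6 uN/V^2, A = 94829 um^2, V = 86 V, d = 6 um
Step 2: Compute V^2 = 86^2 = 7396
Step 3: Compute d^2 = 6^2 = 36
Step 4: F = 0.5 * 8.854e-6 * 94829 * 7396 / 36
F = 86.247 uN


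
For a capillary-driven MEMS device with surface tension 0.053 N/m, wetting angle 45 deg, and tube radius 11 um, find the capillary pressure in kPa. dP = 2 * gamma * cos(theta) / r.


Step 1: cos(45 deg) = 0.7071
Step 2: Convert r to m: r = 11e-6 m
Step 3: dP = 2 * 0.053 * 0.7071 / 11e-6 = 6813.9 Pa
Step 4: Convert Pa to kPa (divide by 1000).
dP = 6.81 kPa


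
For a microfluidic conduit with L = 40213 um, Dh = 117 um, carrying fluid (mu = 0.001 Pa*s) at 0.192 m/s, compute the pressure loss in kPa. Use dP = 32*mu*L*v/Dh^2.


Step 1: Convert to SI: L = 40213e-6 m, Dh = 117e-6 m
Step 2: dP = 32 * 0.001 * 40213e-6 * 0.192 / (117e-6)^2
Step 3: dP = 18048.70 Pa
Step 4: Convert to kPa: dP = 18.05 kPa


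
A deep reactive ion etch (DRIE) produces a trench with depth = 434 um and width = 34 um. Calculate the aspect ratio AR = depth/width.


Step 1: AR = depth / width
Step 2: AR = 434 / 34
AR = 12.8


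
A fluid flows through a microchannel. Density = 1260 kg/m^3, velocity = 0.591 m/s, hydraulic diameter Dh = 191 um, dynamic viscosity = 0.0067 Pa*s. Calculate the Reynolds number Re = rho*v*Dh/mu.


Step 1: Convert Dh to meters: Dh = 191e-6 m
Step 2: Re = rho * v * Dh / mu
Re = 1260 * 0.591 * 191e-6 / 0.0067
Re = 21.228


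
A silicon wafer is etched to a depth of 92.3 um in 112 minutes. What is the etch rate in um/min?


Step 1: Etch rate = depth / time
Step 2: rate = 92.3 / 112
rate = 0.824 um/min


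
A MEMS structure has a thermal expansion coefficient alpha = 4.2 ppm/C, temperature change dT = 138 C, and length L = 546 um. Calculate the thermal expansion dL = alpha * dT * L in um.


Step 1: Convert CTE: alpha = 4.2 ppm/C = 4.2e-6 /C
Step 2: dL = 4.2e-6 * 138 * 546
dL = 0.3165 um


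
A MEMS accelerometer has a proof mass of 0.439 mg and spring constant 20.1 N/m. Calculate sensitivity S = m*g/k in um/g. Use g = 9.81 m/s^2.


Step 1: Convert mass: m = 0.439 mg = 4.39e-07 kg
Step 2: S = m * g / k = 4.39e-07 * 9.81 / 20.1
Step 3: S = 2.14e-07 m/g
Step 4: Convert to um/g: S = 0.214 um/g


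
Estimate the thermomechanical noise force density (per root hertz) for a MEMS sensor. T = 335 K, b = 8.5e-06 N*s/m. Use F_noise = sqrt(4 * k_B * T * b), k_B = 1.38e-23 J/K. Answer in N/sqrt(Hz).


Step 1: Compute 4 * k_B * T * b
= 4 * 1.38e-23 * 335 * 8.5e-06
= 1.5718e-25 N^2/Hz
Step 2: F_noise = sqrt(1.5718e-25)
F_noise = 3.96e-13 N/sqrt(Hz)


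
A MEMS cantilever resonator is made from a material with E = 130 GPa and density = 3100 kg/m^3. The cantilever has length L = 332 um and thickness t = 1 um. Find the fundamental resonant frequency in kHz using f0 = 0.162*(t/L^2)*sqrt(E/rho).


Step 1: Convert units to SI.
t_SI = 1e-6 m, L_SI = 332e-6 m
Step 2: Calculate sqrt(E/rho).
sqrt(130e9 / 3100) = 6475.76 m/s
Step 3: Compute f0.
f0 = 0.162 * 1e-6 / (332e-6)^2 * 6475.76 = 9517.6 Hz = 9.52 kHz


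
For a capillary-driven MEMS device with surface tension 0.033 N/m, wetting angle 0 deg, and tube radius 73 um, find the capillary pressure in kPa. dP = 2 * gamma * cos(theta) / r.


Step 1: cos(0 deg) = 1.0
Step 2: Convert r to m: r = 73e-6 m
Step 3: dP = 2 * 0.033 * 1.0 / 73e-6 = 904.1 Pa
Step 4: Convert Pa to kPa (divide by 1000).
dP = 0.9 kPa


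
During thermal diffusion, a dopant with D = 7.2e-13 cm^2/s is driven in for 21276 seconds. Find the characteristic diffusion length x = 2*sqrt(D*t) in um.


Step 1: Compute D*t = 7.2e-13 * 21276 = 1.531872e-08 cm^2
Step 2: sqrt(D*t) = 1.23769e-04 cm
Step 3: x = 2 * 1.23769e-04 cm = 2.47538e-04 cm
Step 4: Convert to um (1 cm = 1e4 um): x = 2.475 um


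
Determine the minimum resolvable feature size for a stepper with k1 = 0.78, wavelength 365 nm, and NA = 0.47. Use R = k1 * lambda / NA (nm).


Step 1: Identify values: k1 = 0.78, lambda = 365 nm, NA = 0.47
Step 2: R = k1 * lambda / NA
R = 0.78 * 365 / 0.47
R = 605.7 nm


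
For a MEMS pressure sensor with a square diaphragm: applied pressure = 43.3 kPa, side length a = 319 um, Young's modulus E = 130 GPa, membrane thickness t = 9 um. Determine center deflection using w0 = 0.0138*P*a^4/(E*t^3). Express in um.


Step 1: Convert pressure to compatible units (E is in GPa, so P in GPa).
P = 43.3 kPa = 43.3e-6 GPa
Step 2: Compute numerator: 0.0138 * P * a^4.
a^4 = 319^4 = 10355301121
numerator = 0.0138 * 43.3e-6 * 10355301121 = 6.1877e+03
Step 3: Compute denominator: E * t^3 = 130 * 9^3 = 94770
Step 4: w0 = numerator / denominator = 6.1877e+03 / 94770 = 0.0653 um


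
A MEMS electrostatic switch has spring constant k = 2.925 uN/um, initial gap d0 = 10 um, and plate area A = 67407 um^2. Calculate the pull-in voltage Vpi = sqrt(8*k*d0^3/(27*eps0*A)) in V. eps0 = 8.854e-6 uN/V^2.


Step 1: Compute numerator: 8 * k * d0^3 = 8 * 2.925 * 10^3 = 23400.0
Step 2: Compute denominator: 27 * eps0 * A = 27 * 8.854e-6 * 67407 = 16.114183
Step 3: Vpi = sqrt(23400.0 / 16.114183)
Vpi = 38.11 V


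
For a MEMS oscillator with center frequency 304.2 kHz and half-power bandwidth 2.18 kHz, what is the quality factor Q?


Step 1: Q = f0 / bandwidth
Step 2: Q = 304.2 / 2.18
Q = 139.5


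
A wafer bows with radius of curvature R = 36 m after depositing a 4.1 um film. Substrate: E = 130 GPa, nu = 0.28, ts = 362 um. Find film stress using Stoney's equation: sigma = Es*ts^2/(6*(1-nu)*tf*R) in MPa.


Step 1: Compute numerator: Es * ts^2 = 130 * 362^2 = 17035720 (GPa*um^2)
Step 2: Compute denominator (R in um): 6*(1-nu)*tf*R = 6*0.72*4.1*36e6 = 637632000.0 (um^2)
Step 3: sigma (GPa) = 17035720 / 637632000.0 = 2.6717e-02 GPa
Step 4: Convert to MPa (x1000): sigma = 26.7 MPa


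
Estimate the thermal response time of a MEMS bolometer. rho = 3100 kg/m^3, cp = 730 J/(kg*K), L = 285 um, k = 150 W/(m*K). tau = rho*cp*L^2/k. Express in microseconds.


Step 1: Convert L to m: L = 285e-6 m
Step 2: L^2 = (285e-6)^2 = 8.1225e-08 m^2
Step 3: tau = 3100 * 730 * 8.1225e-08 / 150 = 1.2254145e-03 s
Step 4: Convert to microseconds (multiply by 1e6).
tau = 1225.414 us


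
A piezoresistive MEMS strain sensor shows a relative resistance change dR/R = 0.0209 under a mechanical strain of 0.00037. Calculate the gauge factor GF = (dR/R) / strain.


Step 1: Identify values.
dR/R = 0.0209, strain = 0.00037
Step 2: GF = (dR/R) / strain = 0.0209 / 0.00037
GF = 56.5


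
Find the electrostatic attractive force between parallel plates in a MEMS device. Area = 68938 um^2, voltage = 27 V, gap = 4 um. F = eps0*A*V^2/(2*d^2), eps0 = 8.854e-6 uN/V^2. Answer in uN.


Step 1: Identify parameters.
eps0 = 8.854e-6 uN/V^2, A = 68938 um^2, V = 27 V, d = 4 um
Step 2: Compute V^2 = 27^2 = 729
Step 3: Compute d^2 = 4^2 = 16
Step 4: F = 0.5 * 8.854e-6 * 68938 * 729 / 16
F = 13.905 uN


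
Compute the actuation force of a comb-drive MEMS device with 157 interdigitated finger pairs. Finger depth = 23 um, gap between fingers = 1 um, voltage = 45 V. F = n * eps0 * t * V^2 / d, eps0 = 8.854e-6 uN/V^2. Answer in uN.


Step 1: Parameters: n=157, eps0=8.854e-6 uN/V^2, t=23 um, V=45 V, d=1 um
Step 2: V^2 = 2025
Step 3: F = 157 * 8.854e-6 * 23 * 2025 / 1
F = 64.743 uN


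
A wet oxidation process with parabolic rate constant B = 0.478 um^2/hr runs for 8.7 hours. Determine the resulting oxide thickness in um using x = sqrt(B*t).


Step 1: Compute B*t = 0.478 * 8.7 = 4.1586
Step 2: x = sqrt(4.1586)
x = 2.039 um


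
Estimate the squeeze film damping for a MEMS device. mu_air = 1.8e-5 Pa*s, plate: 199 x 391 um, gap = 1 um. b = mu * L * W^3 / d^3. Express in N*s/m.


Step 1: Convert to SI.
L = 199e-6 m, W = 391e-6 m, d = 1e-6 m
Step 2: W^3 = (391e-6)^3 = 5.98e-11 m^3
Step 3: d^3 = (1e-6)^3 = 1.00e-18 m^3
Step 4: b = 1.8e-5 * 199e-6 * 5.98e-11 / 1.00e-18
b = 2.14e-01 N*s/m


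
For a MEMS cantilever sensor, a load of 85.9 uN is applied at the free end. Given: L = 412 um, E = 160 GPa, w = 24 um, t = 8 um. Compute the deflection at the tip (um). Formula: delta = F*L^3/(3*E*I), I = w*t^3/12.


Step 1: Calculate the second moment of area.
I = w * t^3 / 12 = 24 * 8^3 / 12 = 1024.0 um^4
Step 2: Convert E to consistent units (1 GPa = 1000 uN/um^2).
E = 160 GPa = 160000 uN/um^2
Step 3: Calculate tip deflection.
delta = F * L^3 / (3 * E * I)
delta = 85.9 * 412^3 / (3 * 160000 * 1024.0)
delta = 12.222 um


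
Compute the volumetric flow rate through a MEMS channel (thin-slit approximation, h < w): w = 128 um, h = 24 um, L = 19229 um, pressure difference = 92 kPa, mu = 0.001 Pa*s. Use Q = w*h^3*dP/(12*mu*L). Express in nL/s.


Step 1: Convert all dimensions to SI (meters).
w = 128e-6 m, h = 24e-6 m, L = 19229e-6 m, dP = 92e3 Pa
Step 2: Q = w * h^3 * dP / (12 * mu * L)
Q = 128e-6 * (24e-6)^3 * 92e3 / (12 * 0.001 * 19229e-6) = 7.0549441e-10 m^3/s
Step 3: Convert Q from m^3/s to nL/s (1 m^3 = 1e12 nL, so multiply by 1e12).
Q = 705.494 nL/s


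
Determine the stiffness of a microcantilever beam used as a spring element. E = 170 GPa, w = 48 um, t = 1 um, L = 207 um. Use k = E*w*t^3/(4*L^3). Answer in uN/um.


Step 1: Convert E to consistent units (1 GPa = 1000 uN/um^2).
E = 170 GPa = 170000 uN/um^2
Step 2: Compute t^3 = 1^3 = 1
Step 3: Compute L^3 = 207^3 = 8869743
Step 4: k = 170000 * 48 * 1 / (4 * 8869743)
k = 0.23 uN/um


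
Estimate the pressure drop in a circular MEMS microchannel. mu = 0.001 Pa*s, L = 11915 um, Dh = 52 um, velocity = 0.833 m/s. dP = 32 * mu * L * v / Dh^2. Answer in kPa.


Step 1: Convert to SI: L = 11915e-6 m, Dh = 52e-6 m
Step 2: dP = 32 * 0.001 * 11915e-6 * 0.833 / (52e-6)^2
Step 3: dP = 117457.93 Pa
Step 4: Convert to kPa: dP = 117.46 kPa


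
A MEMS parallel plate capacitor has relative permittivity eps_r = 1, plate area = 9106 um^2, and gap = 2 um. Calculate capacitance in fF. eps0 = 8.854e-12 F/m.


Step 1: Convert area to m^2: A = 9106e-12 m^2
Step 2: Convert gap to m: d = 2e-6 m
Step 3: C = eps0 * eps_r * A / d
C = 8.854e-12 * 1 * 9106e-12 / 2e-6
Step 4: Convert to fF (multiply by 1e15).
C = 40.31 fF


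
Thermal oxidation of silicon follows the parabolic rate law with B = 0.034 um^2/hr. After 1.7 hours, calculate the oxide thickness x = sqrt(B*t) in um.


Step 1: Compute B*t = 0.034 * 1.7 = 0.0578
Step 2: x = sqrt(0.0578)
x = 0.24 um


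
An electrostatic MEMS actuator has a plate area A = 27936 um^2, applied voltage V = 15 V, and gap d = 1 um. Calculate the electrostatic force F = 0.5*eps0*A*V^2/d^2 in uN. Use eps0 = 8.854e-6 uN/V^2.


Step 1: Identify parameters.
eps0 = 8.854e-6 uN/V^2, A = 27936 um^2, V = 15 V, d = 1 um
Step 2: Compute V^2 = 15^2 = 225
Step 3: Compute d^2 = 1^2 = 1
Step 4: F = 0.5 * 8.854e-6 * 27936 * 225 / 1
F = 27.826 uN


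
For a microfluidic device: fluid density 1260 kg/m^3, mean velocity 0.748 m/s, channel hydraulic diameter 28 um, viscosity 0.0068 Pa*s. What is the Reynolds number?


Step 1: Convert Dh to meters: Dh = 28e-6 m
Step 2: Re = rho * v * Dh / mu
Re = 1260 * 0.748 * 28e-6 / 0.0068
Re = 3.881


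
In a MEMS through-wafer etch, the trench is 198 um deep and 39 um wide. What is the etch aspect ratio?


Step 1: AR = depth / width
Step 2: AR = 198 / 39
AR = 5.1


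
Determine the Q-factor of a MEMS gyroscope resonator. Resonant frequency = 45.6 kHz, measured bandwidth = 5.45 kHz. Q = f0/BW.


Step 1: Q = f0 / bandwidth
Step 2: Q = 45.6 / 5.45
Q = 8.4


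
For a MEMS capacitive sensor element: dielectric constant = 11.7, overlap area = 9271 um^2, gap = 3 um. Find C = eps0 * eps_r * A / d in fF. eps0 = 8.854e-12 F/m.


Step 1: Convert area to m^2: A = 9271e-12 m^2
Step 2: Convert gap to m: d = 3e-6 m
Step 3: C = eps0 * eps_r * A / d
C = 8.854e-12 * 11.7 * 9271e-12 / 3e-6
Step 4: Convert to fF (multiply by 1e15).
C = 320.13 fF


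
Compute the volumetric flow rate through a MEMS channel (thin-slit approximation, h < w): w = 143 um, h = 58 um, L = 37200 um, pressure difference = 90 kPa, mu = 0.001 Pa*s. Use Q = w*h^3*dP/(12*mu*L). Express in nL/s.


Step 1: Convert all dimensions to SI (meters).
w = 143e-6 m, h = 58e-6 m, L = 37200e-6 m, dP = 90e3 Pa
Step 2: Q = w * h^3 * dP / (12 * mu * L)
Q = 143e-6 * (58e-6)^3 * 90e3 / (12 * 0.001 * 37200e-6) = 5.62520484e-09 m^3/s
Step 3: Convert Q from m^3/s to nL/s (1 m^3 = 1e12 nL, so multiply by 1e12).
Q = 5625.205 nL/s


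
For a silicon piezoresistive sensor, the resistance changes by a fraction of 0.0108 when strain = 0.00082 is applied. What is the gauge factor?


Step 1: Identify values.
dR/R = 0.0108, strain = 0.00082
Step 2: GF = (dR/R) / strain = 0.0108 / 0.00082
GF = 13.2


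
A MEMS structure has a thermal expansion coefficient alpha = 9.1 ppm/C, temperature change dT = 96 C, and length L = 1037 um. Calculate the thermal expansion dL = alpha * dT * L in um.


Step 1: Convert CTE: alpha = 9.1 ppm/C = 9.1e-6 /C
Step 2: dL = 9.1e-6 * 96 * 1037
dL = 0.9059 um


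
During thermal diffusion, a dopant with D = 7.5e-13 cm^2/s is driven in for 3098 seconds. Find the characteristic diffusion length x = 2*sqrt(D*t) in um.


Step 1: Compute D*t = 7.5e-13 * 3098 = 2.3235e-09 cm^2
Step 2: sqrt(D*t) = 4.8203e-05 cm
Step 3: x = 2 * 4.8203e-05 cm = 9.6406e-05 cm
Step 4: Convert to um (1 cm = 1e4 um): x = 0.964 um


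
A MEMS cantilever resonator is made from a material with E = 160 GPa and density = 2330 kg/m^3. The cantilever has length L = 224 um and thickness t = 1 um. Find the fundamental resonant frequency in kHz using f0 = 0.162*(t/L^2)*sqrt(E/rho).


Step 1: Convert units to SI.
t_SI = 1e-6 m, L_SI = 224e-6 m
Step 2: Calculate sqrt(E/rho).
sqrt(160e9 / 2330) = 8286.71 m/s
Step 3: Compute f0.
f0 = 0.162 * 1e-6 / (224e-6)^2 * 8286.71 = 26754.8 Hz = 26.75 kHz


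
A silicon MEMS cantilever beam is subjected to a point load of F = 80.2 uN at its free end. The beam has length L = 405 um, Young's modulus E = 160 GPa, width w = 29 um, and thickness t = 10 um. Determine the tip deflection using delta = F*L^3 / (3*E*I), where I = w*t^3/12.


Step 1: Calculate the second moment of area.
I = w * t^3 / 12 = 29 * 10^3 / 12 = 2416.6667 um^4
Step 2: Convert E to consistent units (1 GPa = 1000 uN/um^2).
E = 160 GPa = 160000 uN/um^2
Step 3: Calculate tip deflection.
delta = F * L^3 / (3 * E * I)
delta = 80.2 * 405^3 / (3 * 160000 * 2416.6667)
delta = 4.5928 um


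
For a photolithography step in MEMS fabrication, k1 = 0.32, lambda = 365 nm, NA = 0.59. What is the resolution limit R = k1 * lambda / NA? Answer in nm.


Step 1: Identify values: k1 = 0.32, lambda = 365 nm, NA = 0.59
Step 2: R = k1 * lambda / NA
R = 0.32 * 365 / 0.59
R = 198.0 nm


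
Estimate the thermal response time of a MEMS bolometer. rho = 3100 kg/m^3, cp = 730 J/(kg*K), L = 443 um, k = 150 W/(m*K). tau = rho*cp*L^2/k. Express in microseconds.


Step 1: Convert L to m: L = 443e-6 m
Step 2: L^2 = (443e-6)^2 = 1.96249e-07 m^2
Step 3: tau = 3100 * 730 * 1.96249e-07 / 150 = 2.96074325e-03 s
Step 4: Convert to microseconds (multiply by 1e6).
tau = 2960.743 us


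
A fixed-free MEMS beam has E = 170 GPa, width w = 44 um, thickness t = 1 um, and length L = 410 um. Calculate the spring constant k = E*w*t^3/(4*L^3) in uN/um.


Step 1: Convert E to consistent units (1 GPa = 1000 uN/um^2).
E = 170 GPa = 170000 uN/um^2
Step 2: Compute t^3 = 1^3 = 1
Step 3: Compute L^3 = 410^3 = 68921000
Step 4: k = 170000 * 44 * 1 / (4 * 68921000)
k = 0.0271 uN/um


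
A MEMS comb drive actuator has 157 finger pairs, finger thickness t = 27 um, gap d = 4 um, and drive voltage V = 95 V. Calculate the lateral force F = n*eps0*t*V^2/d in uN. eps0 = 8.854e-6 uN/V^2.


Step 1: Parameters: n=157, eps0=8.854e-6 uN/V^2, t=27 um, V=95 V, d=4 um
Step 2: V^2 = 9025
Step 3: F = 157 * 8.854e-6 * 27 * 9025 / 4
F = 84.682 uN


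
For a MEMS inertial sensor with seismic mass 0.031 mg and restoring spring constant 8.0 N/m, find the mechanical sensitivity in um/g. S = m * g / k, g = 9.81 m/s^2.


Step 1: Convert mass: m = 0.031 mg = 3.10e-08 kg
Step 2: S = m * g / k = 3.10e-08 * 9.81 / 8.0
Step 3: S = 3.80e-08 m/g
Step 4: Convert to um/g: S = 0.038 um/g


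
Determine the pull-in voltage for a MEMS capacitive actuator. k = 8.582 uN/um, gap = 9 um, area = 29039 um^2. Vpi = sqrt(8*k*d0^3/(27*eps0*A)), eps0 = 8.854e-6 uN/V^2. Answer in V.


Step 1: Compute numerator: 8 * k * d0^3 = 8 * 8.582 * 9^3 = 50050.224
Step 2: Compute denominator: 27 * eps0 * A = 27 * 8.854e-6 * 29039 = 6.942005
Step 3: Vpi = sqrt(50050.224 / 6.942005)
Vpi = 84.91 V


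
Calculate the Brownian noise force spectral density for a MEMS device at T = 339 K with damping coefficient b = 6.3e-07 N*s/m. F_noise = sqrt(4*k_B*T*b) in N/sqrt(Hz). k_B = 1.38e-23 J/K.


Step 1: Compute 4 * k_B * T * b
= 4 * 1.38e-23 * 339 * 6.3e-07
= 1.1789e-26 N^2/Hz
Step 2: F_noise = sqrt(1.1789e-26)
F_noise = 1.09e-13 N/sqrt(Hz)


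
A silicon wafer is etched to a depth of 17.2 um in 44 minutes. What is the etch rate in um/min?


Step 1: Etch rate = depth / time
Step 2: rate = 17.2 / 44
rate = 0.391 um/min


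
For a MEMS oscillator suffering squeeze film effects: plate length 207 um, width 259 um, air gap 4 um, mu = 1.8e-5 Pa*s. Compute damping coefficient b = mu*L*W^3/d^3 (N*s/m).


Step 1: Convert to SI.
L = 207e-6 m, W = 259e-6 m, d = 4e-6 m
Step 2: W^3 = (259e-6)^3 = 1.74e-11 m^3
Step 3: d^3 = (4e-6)^3 = 6.40e-17 m^3
Step 4: b = 1.8e-5 * 207e-6 * 1.74e-11 / 6.40e-17
b = 1.01e-03 N*s/m


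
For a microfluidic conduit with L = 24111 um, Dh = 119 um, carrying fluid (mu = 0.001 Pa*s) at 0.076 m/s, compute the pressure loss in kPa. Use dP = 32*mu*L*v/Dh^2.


Step 1: Convert to SI: L = 24111e-6 m, Dh = 119e-6 m
Step 2: dP = 32 * 0.001 * 24111e-6 * 0.076 / (119e-6)^2
Step 3: dP = 4140.81 Pa
Step 4: Convert to kPa: dP = 4.14 kPa


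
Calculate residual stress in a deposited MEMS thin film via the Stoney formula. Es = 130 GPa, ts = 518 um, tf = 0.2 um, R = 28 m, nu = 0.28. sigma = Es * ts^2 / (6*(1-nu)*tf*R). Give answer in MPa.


Step 1: Compute numerator: Es * ts^2 = 130 * 518^2 = 34882120 (GPa*um^2)
Step 2: Compute denominator (R in um): 6*(1-nu)*tf*R = 6*0.72*0.2*28e6 = 24192000.0 (um^2)
Step 3: sigma (GPa) = 34882120 / 24192000.0 = 1.441887e+00 GPa
Step 4: Convert to MPa (x1000): sigma = 1441.9 MPa


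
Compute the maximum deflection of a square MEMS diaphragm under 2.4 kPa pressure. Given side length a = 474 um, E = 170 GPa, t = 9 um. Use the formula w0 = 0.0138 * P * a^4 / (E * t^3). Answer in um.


Step 1: Convert pressure to compatible units (E is in GPa, so P in GPa).
P = 2.4 kPa = 2.4e-6 GPa
Step 2: Compute numerator: 0.0138 * P * a^4.
a^4 = 474^4 = 50479304976
numerator = 0.0138 * 2.4e-6 * 50479304976 = 1.6719e+03
Step 3: Compute denominator: E * t^3 = 170 * 9^3 = 123930
Step 4: w0 = numerator / denominator = 1.6719e+03 / 123930 = 0.0135 um


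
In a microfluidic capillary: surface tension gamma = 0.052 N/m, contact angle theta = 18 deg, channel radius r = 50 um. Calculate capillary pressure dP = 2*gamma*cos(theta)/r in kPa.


Step 1: cos(18 deg) = 0.9511
Step 2: Convert r to m: r = 50e-6 m
Step 3: dP = 2 * 0.052 * 0.9511 / 50e-6 = 1978.3 Pa
Step 4: Convert Pa to kPa (divide by 1000).
dP = 1.98 kPa


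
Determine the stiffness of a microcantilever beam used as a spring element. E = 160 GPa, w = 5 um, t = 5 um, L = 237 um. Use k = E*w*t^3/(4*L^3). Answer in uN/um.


Step 1: Convert E to consistent units (1 GPa = 1000 uN/um^2).
E = 160 GPa = 160000 uN/um^2
Step 2: Compute t^3 = 5^3 = 125
Step 3: Compute L^3 = 237^3 = 13312053
Step 4: k = 160000 * 5 * 125 / (4 * 13312053)
k = 1.878 uN/um


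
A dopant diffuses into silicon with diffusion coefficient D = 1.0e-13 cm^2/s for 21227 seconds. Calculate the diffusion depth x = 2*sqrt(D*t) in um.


Step 1: Compute D*t = 1.0e-13 * 21227 = 2.1227e-09 cm^2
Step 2: sqrt(D*t) = 4.6073e-05 cm
Step 3: x = 2 * 4.6073e-05 cm = 9.2146e-05 cm
Step 4: Convert to um (1 cm = 1e4 um): x = 0.921 um


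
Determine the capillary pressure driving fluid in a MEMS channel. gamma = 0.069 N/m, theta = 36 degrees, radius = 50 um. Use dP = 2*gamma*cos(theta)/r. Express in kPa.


Step 1: cos(36 deg) = 0.809
Step 2: Convert r to m: r = 50e-6 m
Step 3: dP = 2 * 0.069 * 0.809 / 50e-6 = 2232.8 Pa
Step 4: Convert Pa to kPa (divide by 1000).
dP = 2.23 kPa


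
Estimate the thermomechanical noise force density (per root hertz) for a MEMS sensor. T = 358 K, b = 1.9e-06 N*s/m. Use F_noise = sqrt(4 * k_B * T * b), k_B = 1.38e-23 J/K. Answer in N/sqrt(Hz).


Step 1: Compute 4 * k_B * T * b
= 4 * 1.38e-23 * 358 * 1.9e-06
= 3.7547e-26 N^2/Hz
Step 2: F_noise = sqrt(3.7547e-26)
F_noise = 1.94e-13 N/sqrt(Hz)


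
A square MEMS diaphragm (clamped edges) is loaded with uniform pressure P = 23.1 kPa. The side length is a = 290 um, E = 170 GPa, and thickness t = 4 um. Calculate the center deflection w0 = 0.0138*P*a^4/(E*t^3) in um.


Step 1: Convert pressure to compatible units (E is in GPa, so P in GPa).
P = 23.1 kPa = 23.1e-6 GPa
Step 2: Compute numerator: 0.0138 * P * a^4.
a^4 = 290^4 = 7072810000
numerator = 0.0138 * 23.1e-6 * 7072810000 = 2.25467e+03
Step 3: Compute denominator: E * t^3 = 170 * 4^3 = 10880
Step 4: w0 = numerator / denominator = 2.25467e+03 / 10880 = 0.2072 um


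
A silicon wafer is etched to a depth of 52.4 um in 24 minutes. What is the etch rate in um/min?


Step 1: Etch rate = depth / time
Step 2: rate = 52.4 / 24
rate = 2.183 um/min


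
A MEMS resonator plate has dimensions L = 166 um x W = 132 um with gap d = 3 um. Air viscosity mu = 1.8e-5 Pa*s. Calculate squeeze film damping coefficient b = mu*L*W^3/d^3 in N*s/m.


Step 1: Convert to SI.
L = 166e-6 m, W = 132e-6 m, d = 3e-6 m
Step 2: W^3 = (132e-6)^3 = 2.30e-12 m^3
Step 3: d^3 = (3e-6)^3 = 2.70e-17 m^3
Step 4: b = 1.8e-5 * 166e-6 * 2.30e-12 / 2.70e-17
b = 2.55e-04 N*s/m


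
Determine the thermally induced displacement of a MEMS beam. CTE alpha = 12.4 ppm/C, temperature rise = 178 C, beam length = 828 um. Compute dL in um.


Step 1: Convert CTE: alpha = 12.4 ppm/C = 12.4e-6 /C
Step 2: dL = 12.4e-6 * 178 * 828
dL = 1.8276 um


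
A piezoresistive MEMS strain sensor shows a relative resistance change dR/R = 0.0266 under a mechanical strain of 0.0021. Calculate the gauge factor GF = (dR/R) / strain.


Step 1: Identify values.
dR/R = 0.0266, strain = 0.0021
Step 2: GF = (dR/R) / strain = 0.0266 / 0.0021
GF = 12.7


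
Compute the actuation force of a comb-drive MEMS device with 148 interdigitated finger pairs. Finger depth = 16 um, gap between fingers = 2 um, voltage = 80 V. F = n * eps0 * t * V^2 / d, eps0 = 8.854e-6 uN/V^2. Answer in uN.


Step 1: Parameters: n=148, eps0=8.854e-6 uN/V^2, t=16 um, V=80 V, d=2 um
Step 2: V^2 = 6400
Step 3: F = 148 * 8.854e-6 * 16 * 6400 / 2
F = 67.092 uN


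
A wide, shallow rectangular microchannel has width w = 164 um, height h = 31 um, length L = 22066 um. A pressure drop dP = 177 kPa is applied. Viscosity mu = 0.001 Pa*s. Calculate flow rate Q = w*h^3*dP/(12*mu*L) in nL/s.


Step 1: Convert all dimensions to SI (meters).
w = 164e-6 m, h = 31e-6 m, L = 22066e-6 m, dP = 177e3 Pa
Step 2: Q = w * h^3 * dP / (12 * mu * L)
Q = 164e-6 * (31e-6)^3 * 177e3 / (12 * 0.001 * 22066e-6) = 3.26585829e-09 m^3/s
Step 3: Convert Q from m^3/s to nL/s (1 m^3 = 1e12 nL, so multiply by 1e12).
Q = 3265.858 nL/s


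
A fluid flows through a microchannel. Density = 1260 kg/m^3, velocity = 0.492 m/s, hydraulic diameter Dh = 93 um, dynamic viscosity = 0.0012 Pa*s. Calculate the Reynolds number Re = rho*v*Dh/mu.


Step 1: Convert Dh to meters: Dh = 93e-6 m
Step 2: Re = rho * v * Dh / mu
Re = 1260 * 0.492 * 93e-6 / 0.0012
Re = 48.044


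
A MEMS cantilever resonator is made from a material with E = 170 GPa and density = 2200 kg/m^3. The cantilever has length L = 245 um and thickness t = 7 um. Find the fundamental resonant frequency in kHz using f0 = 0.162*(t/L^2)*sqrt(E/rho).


Step 1: Convert units to SI.
t_SI = 7e-6 m, L_SI = 245e-6 m
Step 2: Calculate sqrt(E/rho).
sqrt(170e9 / 2200) = 8790.49 m/s
Step 3: Compute f0.
f0 = 0.162 * 7e-6 / (245e-6)^2 * 8790.49 = 166071.1 Hz = 166.07 kHz


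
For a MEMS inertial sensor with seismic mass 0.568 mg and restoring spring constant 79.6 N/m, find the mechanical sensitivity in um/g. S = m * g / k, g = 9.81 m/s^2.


Step 1: Convert mass: m = 0.568 mg = 5.68e-07 kg
Step 2: S = m * g / k = 5.68e-07 * 9.81 / 79.6
Step 3: S = 7.00e-08 m/g
Step 4: Convert to um/g: S = 0.07 um/g


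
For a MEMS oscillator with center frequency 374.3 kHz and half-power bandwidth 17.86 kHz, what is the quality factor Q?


Step 1: Q = f0 / bandwidth
Step 2: Q = 374.3 / 17.86
Q = 21.0


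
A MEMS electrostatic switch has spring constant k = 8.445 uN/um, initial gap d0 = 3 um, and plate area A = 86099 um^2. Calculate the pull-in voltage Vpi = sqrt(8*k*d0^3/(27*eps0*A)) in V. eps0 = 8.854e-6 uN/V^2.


Step 1: Compute numerator: 8 * k * d0^3 = 8 * 8.445 * 3^3 = 1824.12
Step 2: Compute denominator: 27 * eps0 * A = 27 * 8.854e-6 * 86099 = 20.582655
Step 3: Vpi = sqrt(1824.12 / 20.582655)
Vpi = 9.41 V


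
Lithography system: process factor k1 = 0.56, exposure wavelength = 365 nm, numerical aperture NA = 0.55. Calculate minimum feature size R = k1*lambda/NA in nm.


Step 1: Identify values: k1 = 0.56, lambda = 365 nm, NA = 0.55
Step 2: R = k1 * lambda / NA
R = 0.56 * 365 / 0.55
R = 371.6 nm
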